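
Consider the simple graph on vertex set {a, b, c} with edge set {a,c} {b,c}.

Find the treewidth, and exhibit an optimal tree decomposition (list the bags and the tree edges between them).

Every bag has size at most 2, so the width is 2 − 1 = 1 and tw(G) ≤ 1. Any graph with an edge has treewidth ≥ 1, and G has the edge b–c. Therefore the treewidth is 1.

Treewidth 1.
One such decomposition:
Bags: B1 = {b, c}  B2 = {a, c}
Tree: B1–B2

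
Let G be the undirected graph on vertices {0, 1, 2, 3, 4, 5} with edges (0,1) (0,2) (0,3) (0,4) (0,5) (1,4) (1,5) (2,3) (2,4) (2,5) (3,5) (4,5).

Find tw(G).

3

A width-3 tree decomposition is:
Bags: B1 = {0, 1, 4, 5}  B2 = {0, 2, 4, 5}  B3 = {0, 2, 3, 5}
Tree: B1–B2, B2–B3
Each bag holds 4 vertices, so the decomposition has width 3, which upper-bounds the treewidth. Conversely, {0, 1, 4, 5} is a clique of size 4, and the vertices of any clique must share a bag in every tree decomposition; so some bag has ≥ 4 vertices and tw(G) ≥ 3. Combining the bounds, tw(G) = 3.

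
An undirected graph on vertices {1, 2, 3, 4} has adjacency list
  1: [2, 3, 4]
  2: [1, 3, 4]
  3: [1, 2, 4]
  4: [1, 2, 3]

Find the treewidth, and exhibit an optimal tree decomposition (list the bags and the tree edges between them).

Treewidth 3.
Bags: B1 = {1, 2, 3, 4}
Tree: (single bag)

With just one bag of size 4, the width is 4 − 1 = 3, so tw(G) ≤ 3. Conversely, {1, 2, 3, 4} is a clique of size 4, and the vertices of any clique must share a bag in every tree decomposition; so some bag has ≥ 4 vertices and tw(G) ≥ 3. Therefore the treewidth is 3.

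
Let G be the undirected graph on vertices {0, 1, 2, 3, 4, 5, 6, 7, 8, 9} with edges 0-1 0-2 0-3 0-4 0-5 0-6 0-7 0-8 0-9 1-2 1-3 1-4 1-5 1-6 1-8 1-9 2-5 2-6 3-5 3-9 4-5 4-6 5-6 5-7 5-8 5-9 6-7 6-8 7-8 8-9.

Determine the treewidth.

4

A width-4 tree decomposition is:
Bags: B1 = {0, 1, 2, 5, 6}  B2 = {0, 1, 5, 6, 8}  B3 = {0, 1, 4, 5, 6}  B4 = {0, 1, 5, 8, 9}  B5 = {0, 1, 3, 5, 9}  B6 = {0, 5, 6, 7, 8}
Tree: B1–B2, B1–B3, B2–B4, B4–B5, B2–B6
The largest bag has 5 vertices, giving width 4; this decomposition certifies tw(G) ≤ 4. For the lower bound, the 5 vertices {0, 1, 5, 8, 9} are pairwise adjacent, and any tree decomposition puts a clique entirely inside one bag — forcing width ≥ 4. The upper and lower bounds meet at 4, so that is the treewidth.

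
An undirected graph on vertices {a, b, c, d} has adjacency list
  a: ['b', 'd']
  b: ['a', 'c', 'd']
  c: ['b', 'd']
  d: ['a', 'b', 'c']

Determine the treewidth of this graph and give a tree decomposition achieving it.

Each bag holds 3 vertices, so the decomposition has width 2, which upper-bounds the treewidth. For the lower bound, the 3 vertices {b, c, d} are pairwise adjacent, and any tree decomposition puts a clique entirely inside one bag — forcing width ≥ 2. Therefore the treewidth is 2.

Treewidth 2.
One optimal decomposition is:
Bags: B1 = {b, c, d}  B2 = {a, b, d}
Tree: B1–B2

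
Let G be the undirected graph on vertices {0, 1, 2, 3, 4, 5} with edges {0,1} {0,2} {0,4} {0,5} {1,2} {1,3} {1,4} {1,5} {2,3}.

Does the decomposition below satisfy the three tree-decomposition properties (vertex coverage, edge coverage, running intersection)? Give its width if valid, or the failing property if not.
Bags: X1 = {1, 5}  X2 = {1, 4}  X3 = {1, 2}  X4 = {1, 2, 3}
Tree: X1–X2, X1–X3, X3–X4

No — vertex 0 appears in no bag.

A tree decomposition must satisfy three properties: every vertex lies in some bag; for every edge, both endpoints lie together in some bag; and for every vertex, the bags containing it form a connected subtree. Here vertex 0 appears in no bag, so the decomposition is invalid.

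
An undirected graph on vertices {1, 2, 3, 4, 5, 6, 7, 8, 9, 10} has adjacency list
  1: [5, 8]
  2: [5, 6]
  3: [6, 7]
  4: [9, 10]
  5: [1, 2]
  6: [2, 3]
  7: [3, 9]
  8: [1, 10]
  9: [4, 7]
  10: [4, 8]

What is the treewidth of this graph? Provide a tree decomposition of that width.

The largest bag has 3 vertices, giving width 2; this decomposition certifies tw(G) ≤ 2. For the lower bound, G contains the cycle 4–9–7–3–6–2–5–1–8–10–4, so G is not a forest; only forests have treewidth ≤ 1, hence tw(G) ≥ 2. The upper and lower bounds meet at 2, so that is the treewidth.

Treewidth 2.
One optimal decomposition is:
Bags: B1 = {4, 7, 9}  B2 = {3, 4, 7}  B3 = {3, 4, 6}  B4 = {2, 4, 6}  B5 = {2, 4, 5}  B6 = {1, 4, 5}  B7 = {1, 4, 8}  B8 = {4, 8, 10}
Tree: B1–B2, B2–B3, B3–B4, B4–B5, B5–B6, B6–B7, B7–B8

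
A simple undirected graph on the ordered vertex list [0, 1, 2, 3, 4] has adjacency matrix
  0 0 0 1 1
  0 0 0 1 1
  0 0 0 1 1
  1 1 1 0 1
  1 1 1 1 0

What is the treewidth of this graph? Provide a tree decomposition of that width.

Treewidth 2.
Bags: B1 = {0, 3, 4}  B2 = {1, 3, 4}  B3 = {2, 3, 4}
Tree: B1–B2, B2–B3

The largest bag has 3 vertices, giving width 2; this decomposition certifies tw(G) ≤ 2. On the other hand G contains the 3-clique {0, 3, 4}. A clique must lie in a single bag of any decomposition, so no decomposition can have width below 2. Hence tw(G) = 2 exactly.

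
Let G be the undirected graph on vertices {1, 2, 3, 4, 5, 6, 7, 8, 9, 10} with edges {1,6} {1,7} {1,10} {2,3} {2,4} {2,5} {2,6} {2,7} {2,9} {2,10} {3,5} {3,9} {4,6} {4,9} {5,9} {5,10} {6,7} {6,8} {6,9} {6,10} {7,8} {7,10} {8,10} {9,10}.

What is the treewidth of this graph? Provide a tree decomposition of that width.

Treewidth 3.
Bags: B1 = {2, 6, 9, 10}  B2 = {2, 5, 9, 10}  B3 = {2, 6, 7, 10}  B4 = {2, 4, 6, 9}  B5 = {6, 7, 8, 10}  B6 = {1, 6, 7, 10}  B7 = {2, 3, 5, 9}
Tree: B1–B2, B1–B3, B1–B4, B3–B5, B3–B6, B2–B7

The largest bag has 4 vertices, giving width 3; this decomposition certifies tw(G) ≤ 3. On the other hand G contains the 4-clique {6, 7, 8, 10}. A clique must lie in a single bag of any decomposition, so no decomposition can have width below 3. Combining the bounds, tw(G) = 3.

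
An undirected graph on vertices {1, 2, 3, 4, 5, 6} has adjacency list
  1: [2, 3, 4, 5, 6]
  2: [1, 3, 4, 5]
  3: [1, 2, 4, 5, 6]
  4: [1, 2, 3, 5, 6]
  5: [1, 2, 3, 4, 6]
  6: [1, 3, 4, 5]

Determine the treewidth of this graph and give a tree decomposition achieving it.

The largest bag has 5 vertices, giving width 4; this decomposition certifies tw(G) ≤ 4. For the lower bound, the 5 vertices {1, 2, 3, 4, 5} are pairwise adjacent, and any tree decomposition puts a clique entirely inside one bag — forcing width ≥ 4. Hence tw(G) = 4 exactly.

Treewidth 4.
One optimal decomposition is:
Bags: B1 = {1, 3, 4, 5, 6}  B2 = {1, 2, 3, 4, 5}
Tree: B1–B2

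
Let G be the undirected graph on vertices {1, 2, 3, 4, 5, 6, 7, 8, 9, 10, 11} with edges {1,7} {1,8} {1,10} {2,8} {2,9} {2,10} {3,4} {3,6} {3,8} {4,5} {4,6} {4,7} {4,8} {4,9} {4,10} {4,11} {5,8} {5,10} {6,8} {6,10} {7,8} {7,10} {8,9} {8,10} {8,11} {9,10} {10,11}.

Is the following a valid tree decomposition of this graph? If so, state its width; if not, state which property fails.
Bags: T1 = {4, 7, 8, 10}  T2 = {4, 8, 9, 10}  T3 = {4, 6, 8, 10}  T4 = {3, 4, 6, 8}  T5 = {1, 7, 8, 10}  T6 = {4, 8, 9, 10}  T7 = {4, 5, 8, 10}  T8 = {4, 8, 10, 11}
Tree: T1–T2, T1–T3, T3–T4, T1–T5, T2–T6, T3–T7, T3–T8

No — vertex 2 appears in no bag.

A tree decomposition must satisfy three properties: every vertex lies in some bag; for every edge, both endpoints lie together in some bag; and for every vertex, the bags containing it form a connected subtree. Here vertex 2 appears in no bag, so the decomposition is invalid.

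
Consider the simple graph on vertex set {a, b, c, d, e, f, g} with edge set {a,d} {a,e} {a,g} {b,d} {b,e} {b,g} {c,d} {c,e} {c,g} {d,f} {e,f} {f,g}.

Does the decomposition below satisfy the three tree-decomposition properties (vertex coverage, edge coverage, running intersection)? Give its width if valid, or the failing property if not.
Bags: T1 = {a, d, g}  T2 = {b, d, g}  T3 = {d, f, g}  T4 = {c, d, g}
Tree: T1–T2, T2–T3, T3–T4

A tree decomposition must satisfy three properties: every vertex lies in some bag; for every edge, both endpoints lie together in some bag; and for every vertex, the bags containing it form a connected subtree. Here vertex e appears in no bag, so the decomposition is invalid.

No — vertex e appears in no bag.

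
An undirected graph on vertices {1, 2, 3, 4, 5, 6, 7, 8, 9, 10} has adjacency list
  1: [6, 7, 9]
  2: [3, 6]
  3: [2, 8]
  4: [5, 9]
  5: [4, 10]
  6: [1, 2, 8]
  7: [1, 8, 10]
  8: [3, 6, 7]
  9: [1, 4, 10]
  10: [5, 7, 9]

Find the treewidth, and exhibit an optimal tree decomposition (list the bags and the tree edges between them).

The largest bag has 3 vertices, giving width 2; this decomposition certifies tw(G) ≤ 2. For the lower bound, G contains the cycle 5–4–9–10–5, so G is not a forest; only forests have treewidth ≤ 1, hence tw(G) ≥ 2. The upper and lower bounds meet at 2, so that is the treewidth.

Treewidth 2.
One optimal decomposition is:
Bags: B1 = {4, 5, 10}  B2 = {4, 9, 10}  B3 = {7, 9, 10}  B4 = {1, 7, 9}  B5 = {1, 7, 8}  B6 = {1, 6, 8}  B7 = {3, 6, 8}  B8 = {2, 3, 6}
Tree: B1–B2, B2–B3, B3–B4, B4–B5, B5–B6, B6–B7, B7–B8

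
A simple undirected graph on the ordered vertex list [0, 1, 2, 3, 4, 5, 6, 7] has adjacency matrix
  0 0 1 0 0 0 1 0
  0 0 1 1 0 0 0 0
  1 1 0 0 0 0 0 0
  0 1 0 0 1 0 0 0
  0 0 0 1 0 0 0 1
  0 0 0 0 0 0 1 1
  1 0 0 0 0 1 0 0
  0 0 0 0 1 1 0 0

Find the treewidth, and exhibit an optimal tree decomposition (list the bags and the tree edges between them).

Treewidth 2.
Bags: B1 = {0, 5, 6}  B2 = {0, 5, 7}  B3 = {0, 4, 7}  B4 = {0, 3, 4}  B5 = {0, 1, 3}  B6 = {0, 1, 2}
Tree: B1–B2, B2–B3, B3–B4, B4–B5, B5–B6

The largest bag has 3 vertices, giving width 2; this decomposition certifies tw(G) ≤ 2. The edges 0–6–5–7–4–3–1–2–0 form a cycle, so G is not a tree and its treewidth is at least 2. Hence tw(G) = 2 exactly.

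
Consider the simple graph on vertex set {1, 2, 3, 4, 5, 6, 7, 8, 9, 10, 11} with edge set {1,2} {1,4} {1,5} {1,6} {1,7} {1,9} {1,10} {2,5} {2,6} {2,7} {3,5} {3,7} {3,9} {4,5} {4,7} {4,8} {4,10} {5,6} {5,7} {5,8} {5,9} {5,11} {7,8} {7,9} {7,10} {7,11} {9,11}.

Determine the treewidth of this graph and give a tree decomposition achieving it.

Treewidth 3.
One such decomposition:
Bags: B1 = {1, 5, 7, 9}  B2 = {1, 4, 5, 7}  B3 = {1, 4, 7, 10}  B4 = {5, 7, 9, 11}  B5 = {1, 2, 5, 7}  B6 = {4, 5, 7, 8}  B7 = {1, 2, 5, 6}  B8 = {3, 5, 7, 9}
Tree: B1–B2, B2–B3, B1–B4, B1–B5, B2–B6, B5–B7, B1–B8

The largest bag has 4 vertices, giving width 3; this decomposition certifies tw(G) ≤ 3. Conversely, {1, 4, 7, 10} is a clique of size 4, and the vertices of any clique must share a bag in every tree decomposition; so some bag has ≥ 4 vertices and tw(G) ≥ 3. The upper and lower bounds meet at 3, so that is the treewidth.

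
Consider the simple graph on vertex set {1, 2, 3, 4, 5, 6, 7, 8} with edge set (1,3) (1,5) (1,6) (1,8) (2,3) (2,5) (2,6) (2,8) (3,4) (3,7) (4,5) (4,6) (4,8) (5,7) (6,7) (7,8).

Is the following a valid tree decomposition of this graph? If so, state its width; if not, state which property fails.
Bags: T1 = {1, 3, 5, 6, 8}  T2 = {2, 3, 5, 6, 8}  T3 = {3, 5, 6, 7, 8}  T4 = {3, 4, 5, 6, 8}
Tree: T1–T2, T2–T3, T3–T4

Vertex coverage: the bags together contain {1, 2, 3, 4, 5, 6, 7, 8}, the full vertex set. Edge coverage: each edge of G has both endpoints in at least one bag. Running intersection: for every vertex, the bags containing it form a connected subtree. All three properties hold, so this is a valid tree decomposition of width max|bag| − 1 = 4, and hence tw(G) ≤ 4.

Yes; width 4.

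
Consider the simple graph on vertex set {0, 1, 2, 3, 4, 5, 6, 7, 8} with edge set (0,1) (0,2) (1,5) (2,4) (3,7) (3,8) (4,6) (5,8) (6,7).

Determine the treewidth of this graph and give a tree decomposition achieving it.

Each bag holds 3 vertices, so the decomposition has width 2, which upper-bounds the treewidth. Since 7–3–8–5–1–0–2–4–6–7 is a cycle in G, G is not acyclic. Forests are exactly the graphs of treewidth ≤ 1, so tw(G) ≥ 2. Combining the bounds, tw(G) = 2.

Treewidth 2.
One optimal decomposition is:
Bags: B1 = {3, 7, 8}  B2 = {5, 7, 8}  B3 = {1, 5, 7}  B4 = {0, 1, 7}  B5 = {0, 2, 7}  B6 = {2, 4, 7}  B7 = {4, 6, 7}
Tree: B1–B2, B2–B3, B3–B4, B4–B5, B5–B6, B6–B7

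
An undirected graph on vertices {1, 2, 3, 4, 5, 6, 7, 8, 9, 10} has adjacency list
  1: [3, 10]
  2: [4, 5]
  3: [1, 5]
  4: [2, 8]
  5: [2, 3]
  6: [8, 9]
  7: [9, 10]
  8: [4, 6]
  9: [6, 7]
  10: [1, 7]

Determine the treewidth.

2

A width-2 tree decomposition is:
Bags: B1 = {2, 4, 5}  B2 = {4, 5, 8}  B3 = {5, 6, 8}  B4 = {5, 6, 9}  B5 = {5, 7, 9}  B6 = {5, 7, 10}  B7 = {1, 5, 10}  B8 = {1, 3, 5}
Tree: B1–B2, B2–B3, B3–B4, B4–B5, B5–B6, B6–B7, B7–B8
Every bag has size at most 3, so the width is 3 − 1 = 2 and tw(G) ≤ 2. Since 5–2–4–8–6–9–7–10–1–3–5 is a cycle in G, G is not acyclic. Forests are exactly the graphs of treewidth ≤ 1, so tw(G) ≥ 2. Hence tw(G) = 2 exactly.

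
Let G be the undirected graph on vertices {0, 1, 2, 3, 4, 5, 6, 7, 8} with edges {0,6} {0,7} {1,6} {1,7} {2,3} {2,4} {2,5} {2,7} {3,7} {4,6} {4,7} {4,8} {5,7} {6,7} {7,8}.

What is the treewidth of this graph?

A width-2 tree decomposition is:
Bags: B1 = {2, 4, 7}  B2 = {2, 5, 7}  B3 = {4, 6, 7}  B4 = {1, 6, 7}  B5 = {4, 7, 8}  B6 = {2, 3, 7}  B7 = {0, 6, 7}
Tree: B1–B2, B1–B3, B3–B4, B3–B5, B2–B6, B3–B7
Every bag has size at most 3, so the width is 3 − 1 = 2 and tw(G) ≤ 2. On the other hand G contains the 3-clique {0, 6, 7}. A clique must lie in a single bag of any decomposition, so no decomposition can have width below 2. Therefore the treewidth is 2.

2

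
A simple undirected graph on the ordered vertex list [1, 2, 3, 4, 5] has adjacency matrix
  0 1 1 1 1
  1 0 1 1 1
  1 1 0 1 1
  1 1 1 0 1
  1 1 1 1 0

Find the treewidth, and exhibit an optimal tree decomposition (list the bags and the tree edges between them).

Treewidth 4.
One optimal decomposition is:
Bags: B1 = {1, 2, 3, 4, 5}
Tree: (single bag)

A single bag containing all 5 vertices is trivially a valid decomposition of width 4. Conversely, {1, 2, 3, 4, 5} is a clique of size 5, and the vertices of any clique must share a bag in every tree decomposition; so some bag has ≥ 5 vertices and tw(G) ≥ 4. The upper and lower bounds meet at 4, so that is the treewidth.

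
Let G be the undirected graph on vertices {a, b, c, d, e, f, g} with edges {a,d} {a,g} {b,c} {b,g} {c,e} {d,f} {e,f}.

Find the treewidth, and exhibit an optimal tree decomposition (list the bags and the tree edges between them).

The largest bag has 3 vertices, giving width 2; this decomposition certifies tw(G) ≤ 2. For the lower bound, G contains the cycle a–d–f–e–c–b–g–a, so G is not a forest; only forests have treewidth ≤ 1, hence tw(G) ≥ 2. Therefore the treewidth is 2.

Treewidth 2.
Bags: B1 = {a, d, f}  B2 = {a, e, f}  B3 = {a, c, e}  B4 = {a, b, c}  B5 = {a, b, g}
Tree: B1–B2, B2–B3, B3–B4, B4–B5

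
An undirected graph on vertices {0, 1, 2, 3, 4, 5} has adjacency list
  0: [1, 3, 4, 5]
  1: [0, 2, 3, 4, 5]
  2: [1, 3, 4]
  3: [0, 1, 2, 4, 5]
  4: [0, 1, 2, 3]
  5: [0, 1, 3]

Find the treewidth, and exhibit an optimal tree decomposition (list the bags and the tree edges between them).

Treewidth 3.
One such decomposition:
Bags: B1 = {0, 1, 3, 4}  B2 = {1, 2, 3, 4}  B3 = {0, 1, 3, 5}
Tree: B1–B2, B1–B3

Each bag holds 4 vertices, so the decomposition has width 3, which upper-bounds the treewidth. For the lower bound, the 4 vertices {0, 1, 3, 4} are pairwise adjacent, and any tree decomposition puts a clique entirely inside one bag — forcing width ≥ 3. The upper and lower bounds meet at 3, so that is the treewidth.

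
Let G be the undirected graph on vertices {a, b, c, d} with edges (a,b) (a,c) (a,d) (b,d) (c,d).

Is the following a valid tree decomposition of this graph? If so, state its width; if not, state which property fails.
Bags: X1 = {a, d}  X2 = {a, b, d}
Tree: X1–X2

No — vertex c appears in no bag.

A tree decomposition must satisfy three properties: every vertex lies in some bag; for every edge, both endpoints lie together in some bag; and for every vertex, the bags containing it form a connected subtree. Here vertex c appears in no bag, so the decomposition is invalid.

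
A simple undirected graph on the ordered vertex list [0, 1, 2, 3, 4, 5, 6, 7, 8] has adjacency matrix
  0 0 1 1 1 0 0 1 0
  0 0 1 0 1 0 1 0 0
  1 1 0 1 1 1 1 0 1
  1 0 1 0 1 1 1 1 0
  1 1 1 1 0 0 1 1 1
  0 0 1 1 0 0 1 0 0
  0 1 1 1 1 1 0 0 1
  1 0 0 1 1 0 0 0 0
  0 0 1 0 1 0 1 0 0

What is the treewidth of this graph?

A width-3 tree decomposition is:
Bags: B1 = {0, 2, 3, 4}  B2 = {2, 3, 4, 6}  B3 = {0, 3, 4, 7}  B4 = {2, 3, 5, 6}  B5 = {2, 4, 6, 8}  B6 = {1, 2, 4, 6}
Tree: B1–B2, B1–B3, B2–B4, B2–B5, B5–B6
Each bag holds 4 vertices, so the decomposition has width 3, which upper-bounds the treewidth. On the other hand G contains the 4-clique {0, 2, 3, 4}. A clique must lie in a single bag of any decomposition, so no decomposition can have width below 3. The upper and lower bounds meet at 3, so that is the treewidth.

3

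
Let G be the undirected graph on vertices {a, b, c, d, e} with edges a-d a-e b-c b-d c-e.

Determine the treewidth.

A width-2 tree decomposition is:
Bags: B1 = {b, c, e}  B2 = {b, d, e}  B3 = {a, d, e}
Tree: B1–B2, B2–B3
The largest bag has 3 vertices, giving width 2; this decomposition certifies tw(G) ≤ 2. The edges e–c–b–d–a–e form a cycle, so G is not a tree and its treewidth is at least 2. Therefore the treewidth is 2.

2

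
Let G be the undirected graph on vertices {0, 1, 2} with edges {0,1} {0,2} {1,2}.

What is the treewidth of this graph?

2

A width-2 tree decomposition is:
Bags: B1 = {0, 1, 2}
Tree: (single bag)
With just one bag of size 3, the width is 3 − 1 = 2, so tw(G) ≤ 2. For the lower bound, the 3 vertices {0, 1, 2} are pairwise adjacent, and any tree decomposition puts a clique entirely inside one bag — forcing width ≥ 2. Hence tw(G) = 2 exactly.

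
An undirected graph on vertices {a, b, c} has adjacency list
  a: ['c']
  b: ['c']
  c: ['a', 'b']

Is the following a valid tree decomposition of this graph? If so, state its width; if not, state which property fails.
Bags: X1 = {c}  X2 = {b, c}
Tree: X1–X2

A tree decomposition must satisfy three properties: every vertex lies in some bag; for every edge, both endpoints lie together in some bag; and for every vertex, the bags containing it form a connected subtree. Here vertex a appears in no bag, so the decomposition is invalid.

No — vertex a appears in no bag.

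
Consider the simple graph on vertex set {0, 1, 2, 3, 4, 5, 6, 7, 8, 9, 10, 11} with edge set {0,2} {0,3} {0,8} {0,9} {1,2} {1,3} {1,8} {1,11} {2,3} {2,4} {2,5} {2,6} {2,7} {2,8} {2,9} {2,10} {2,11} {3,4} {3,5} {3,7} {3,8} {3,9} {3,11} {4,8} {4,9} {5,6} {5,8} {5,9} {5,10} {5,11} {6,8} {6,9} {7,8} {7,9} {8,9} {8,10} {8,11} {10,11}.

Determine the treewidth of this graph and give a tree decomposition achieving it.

Every bag has size at most 5, so the width is 5 − 1 = 4 and tw(G) ≤ 4. For the lower bound, the 5 vertices {2, 5, 8, 10, 11} are pairwise adjacent, and any tree decomposition puts a clique entirely inside one bag — forcing width ≥ 4. Hence tw(G) = 4 exactly.

Treewidth 4.
Bags: B1 = {2, 3, 5, 8, 9}  B2 = {2, 3, 5, 8, 11}  B3 = {2, 5, 6, 8, 9}  B4 = {0, 2, 3, 8, 9}  B5 = {1, 2, 3, 8, 11}  B6 = {2, 5, 8, 10, 11}  B7 = {2, 3, 4, 8, 9}  B8 = {2, 3, 7, 8, 9}
Tree: B1–B2, B1–B3, B1–B4, B2–B5, B2–B6, B4–B7, B7–B8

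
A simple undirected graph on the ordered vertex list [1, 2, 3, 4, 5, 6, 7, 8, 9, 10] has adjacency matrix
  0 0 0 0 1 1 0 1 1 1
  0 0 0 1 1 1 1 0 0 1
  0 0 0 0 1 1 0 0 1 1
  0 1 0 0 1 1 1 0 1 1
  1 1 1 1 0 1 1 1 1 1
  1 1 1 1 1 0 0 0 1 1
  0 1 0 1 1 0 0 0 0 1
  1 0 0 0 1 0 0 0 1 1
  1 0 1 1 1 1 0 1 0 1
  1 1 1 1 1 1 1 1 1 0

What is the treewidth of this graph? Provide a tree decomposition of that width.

Each bag holds 5 vertices, so the decomposition has width 4, which upper-bounds the treewidth. Conversely, {1, 5, 8, 9, 10} is a clique of size 5, and the vertices of any clique must share a bag in every tree decomposition; so some bag has ≥ 5 vertices and tw(G) ≥ 4. Combining the bounds, tw(G) = 4.

Treewidth 4.
Bags: B1 = {1, 5, 6, 9, 10}  B2 = {4, 5, 6, 9, 10}  B3 = {3, 5, 6, 9, 10}  B4 = {2, 4, 5, 6, 10}  B5 = {2, 4, 5, 7, 10}  B6 = {1, 5, 8, 9, 10}
Tree: B1–B2, B2–B3, B2–B4, B4–B5, B1–B6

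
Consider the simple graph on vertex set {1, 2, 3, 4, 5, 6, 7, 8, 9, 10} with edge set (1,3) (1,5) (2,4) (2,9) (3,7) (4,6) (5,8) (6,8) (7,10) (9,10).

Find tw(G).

A width-2 tree decomposition is:
Bags: B1 = {2, 4, 6}  B2 = {2, 6, 8}  B3 = {2, 5, 8}  B4 = {1, 2, 5}  B5 = {1, 2, 3}  B6 = {2, 3, 7}  B7 = {2, 7, 10}  B8 = {2, 9, 10}
Tree: B1–B2, B2–B3, B3–B4, B4–B5, B5–B6, B6–B7, B7–B8
The largest bag has 3 vertices, giving width 2; this decomposition certifies tw(G) ≤ 2. For the lower bound, G contains the cycle 2–4–6–8–5–1–3–7–10–9–2, so G is not a forest; only forests have treewidth ≤ 1, hence tw(G) ≥ 2. Hence tw(G) = 2 exactly.

2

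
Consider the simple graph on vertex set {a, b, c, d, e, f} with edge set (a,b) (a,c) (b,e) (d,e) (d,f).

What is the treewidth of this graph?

A width-1 tree decomposition is:
Bags: B1 = {d, f}  B2 = {d, e}  B3 = {b, e}  B4 = {a, b}  B5 = {a, c}
Tree: B1–B2, B2–B3, B3–B4, B4–B5
The largest bag has 2 vertices, giving width 1; this decomposition certifies tw(G) ≤ 1. G has an edge, so its treewidth is at least 1. Hence tw(G) = 1 exactly.

1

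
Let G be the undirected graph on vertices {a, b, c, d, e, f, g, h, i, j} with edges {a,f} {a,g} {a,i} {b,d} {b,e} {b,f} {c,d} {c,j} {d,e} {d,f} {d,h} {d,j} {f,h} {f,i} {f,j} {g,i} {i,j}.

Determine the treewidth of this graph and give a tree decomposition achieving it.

Every bag has size at most 3, so the width is 3 − 1 = 2 and tw(G) ≤ 2. Conversely, {b, d, e} is a clique of size 3, and the vertices of any clique must share a bag in every tree decomposition; so some bag has ≥ 3 vertices and tw(G) ≥ 2. Hence tw(G) = 2 exactly.

Treewidth 2.
Bags: B1 = {f, i, j}  B2 = {d, f, j}  B3 = {a, f, i}  B4 = {a, g, i}  B5 = {c, d, j}  B6 = {b, d, f}  B7 = {d, f, h}  B8 = {b, d, e}
Tree: B1–B2, B1–B3, B3–B4, B2–B5, B2–B6, B2–B7, B6–B8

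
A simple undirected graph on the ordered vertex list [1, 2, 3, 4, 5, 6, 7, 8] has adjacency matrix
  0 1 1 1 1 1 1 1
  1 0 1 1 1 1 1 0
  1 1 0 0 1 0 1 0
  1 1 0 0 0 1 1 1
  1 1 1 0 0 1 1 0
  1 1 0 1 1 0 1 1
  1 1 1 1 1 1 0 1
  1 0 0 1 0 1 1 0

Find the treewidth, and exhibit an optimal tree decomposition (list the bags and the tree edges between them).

Treewidth 4.
Bags: B1 = {1, 2, 5, 6, 7}  B2 = {1, 2, 4, 6, 7}  B3 = {1, 2, 3, 5, 7}  B4 = {1, 4, 6, 7, 8}
Tree: B1–B2, B1–B3, B2–B4

The largest bag has 5 vertices, giving width 4; this decomposition certifies tw(G) ≤ 4. On the other hand G contains the 5-clique {1, 4, 6, 7, 8}. A clique must lie in a single bag of any decomposition, so no decomposition can have width below 4. Combining the bounds, tw(G) = 4.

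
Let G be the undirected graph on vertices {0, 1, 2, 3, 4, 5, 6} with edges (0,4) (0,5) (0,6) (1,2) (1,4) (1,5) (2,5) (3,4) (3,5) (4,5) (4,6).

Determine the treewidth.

2

A width-2 tree decomposition is:
Bags: B1 = {0, 4, 5}  B2 = {1, 4, 5}  B3 = {1, 2, 5}  B4 = {3, 4, 5}  B5 = {0, 4, 6}
Tree: B1–B2, B2–B3, B1–B4, B1–B5
The largest bag has 3 vertices, giving width 2; this decomposition certifies tw(G) ≤ 2. For the lower bound, the 3 vertices {1, 2, 5} are pairwise adjacent, and any tree decomposition puts a clique entirely inside one bag — forcing width ≥ 2. Combining the bounds, tw(G) = 2.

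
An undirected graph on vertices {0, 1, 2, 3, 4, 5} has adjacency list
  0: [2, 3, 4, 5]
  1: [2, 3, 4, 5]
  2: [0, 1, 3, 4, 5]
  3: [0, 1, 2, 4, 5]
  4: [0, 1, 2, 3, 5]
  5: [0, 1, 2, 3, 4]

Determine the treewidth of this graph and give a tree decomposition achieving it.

Treewidth 4.
One such decomposition:
Bags: B1 = {1, 2, 3, 4, 5}  B2 = {0, 2, 3, 4, 5}
Tree: B1–B2

The largest bag has 5 vertices, giving width 4; this decomposition certifies tw(G) ≤ 4. Conversely, {0, 2, 3, 4, 5} is a clique of size 5, and the vertices of any clique must share a bag in every tree decomposition; so some bag has ≥ 5 vertices and tw(G) ≥ 4. Combining the bounds, tw(G) = 4.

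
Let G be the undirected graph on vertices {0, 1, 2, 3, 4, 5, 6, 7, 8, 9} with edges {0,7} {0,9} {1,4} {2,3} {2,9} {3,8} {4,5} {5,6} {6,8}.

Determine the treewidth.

A width-1 tree decomposition is:
Bags: B1 = {1, 4}  B2 = {4, 5}  B3 = {5, 6}  B4 = {6, 8}  B5 = {3, 8}  B6 = {2, 3}  B7 = {2, 9}  B8 = {0, 9}  B9 = {0, 7}
Tree: B1–B2, B2–B3, B3–B4, B4–B5, B5–B6, B6–B7, B7–B8, B8–B9
Each bag holds 2 vertices, so the decomposition has width 1, which upper-bounds the treewidth. Any graph with an edge has treewidth ≥ 1, and G has the edge 1–4. Therefore the treewidth is 1.

1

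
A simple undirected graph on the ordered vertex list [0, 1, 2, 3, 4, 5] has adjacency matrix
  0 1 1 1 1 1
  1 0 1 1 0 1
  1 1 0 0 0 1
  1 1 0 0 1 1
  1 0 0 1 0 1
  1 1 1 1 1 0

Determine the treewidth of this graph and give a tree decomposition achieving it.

Treewidth 3.
One optimal decomposition is:
Bags: B1 = {0, 1, 3, 5}  B2 = {0, 3, 4, 5}  B3 = {0, 1, 2, 5}
Tree: B1–B2, B1–B3

The largest bag has 4 vertices, giving width 3; this decomposition certifies tw(G) ≤ 3. For the lower bound, the 4 vertices {0, 1, 2, 5} are pairwise adjacent, and any tree decomposition puts a clique entirely inside one bag — forcing width ≥ 3. Therefore the treewidth is 3.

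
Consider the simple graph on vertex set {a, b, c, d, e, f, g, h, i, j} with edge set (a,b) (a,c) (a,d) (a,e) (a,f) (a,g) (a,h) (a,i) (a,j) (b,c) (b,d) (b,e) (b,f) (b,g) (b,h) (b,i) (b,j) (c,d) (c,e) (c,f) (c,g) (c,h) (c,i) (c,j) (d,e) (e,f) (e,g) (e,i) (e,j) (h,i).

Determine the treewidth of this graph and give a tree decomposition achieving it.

Treewidth 4.
One optimal decomposition is:
Bags: B1 = {a, b, c, e, f}  B2 = {a, b, c, e, j}  B3 = {a, b, c, e, g}  B4 = {a, b, c, e, i}  B5 = {a, b, c, d, e}  B6 = {a, b, c, h, i}
Tree: B1–B2, B2–B3, B3–B4, B2–B5, B4–B6

Every bag has size at most 5, so the width is 5 − 1 = 4 and tw(G) ≤ 4. Conversely, {a, b, c, d, e} is a clique of size 5, and the vertices of any clique must share a bag in every tree decomposition; so some bag has ≥ 5 vertices and tw(G) ≥ 4. The upper and lower bounds meet at 4, so that is the treewidth.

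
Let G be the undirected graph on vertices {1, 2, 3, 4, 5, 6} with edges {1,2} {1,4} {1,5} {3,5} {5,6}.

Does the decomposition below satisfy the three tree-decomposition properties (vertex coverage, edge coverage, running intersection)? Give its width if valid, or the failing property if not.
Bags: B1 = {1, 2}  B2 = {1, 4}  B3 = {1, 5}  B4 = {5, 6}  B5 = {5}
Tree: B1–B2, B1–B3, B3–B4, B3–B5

A tree decomposition must satisfy three properties: every vertex lies in some bag; for every edge, both endpoints lie together in some bag; and for every vertex, the bags containing it form a connected subtree. Here vertex 3 appears in no bag, so the decomposition is invalid.

No — vertex 3 appears in no bag.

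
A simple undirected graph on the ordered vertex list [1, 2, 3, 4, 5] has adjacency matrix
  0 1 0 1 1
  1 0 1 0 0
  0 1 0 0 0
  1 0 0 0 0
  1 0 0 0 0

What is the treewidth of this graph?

A width-1 tree decomposition is:
Bags: B1 = {1, 2}  B2 = {2, 3}  B3 = {1, 5}  B4 = {1, 4}
Tree: B1–B2, B1–B3, B1–B4
Each bag holds 2 vertices, so the decomposition has width 1, which upper-bounds the treewidth. G has an edge, so its treewidth is at least 1. Therefore the treewidth is 1.

1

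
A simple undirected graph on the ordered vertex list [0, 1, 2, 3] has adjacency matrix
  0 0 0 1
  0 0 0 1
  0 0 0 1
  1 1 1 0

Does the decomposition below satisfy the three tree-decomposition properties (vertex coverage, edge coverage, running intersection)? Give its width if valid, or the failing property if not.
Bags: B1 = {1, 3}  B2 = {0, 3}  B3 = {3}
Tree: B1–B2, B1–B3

A tree decomposition must satisfy three properties: every vertex lies in some bag; for every edge, both endpoints lie together in some bag; and for every vertex, the bags containing it form a connected subtree. Here vertex 2 appears in no bag, so the decomposition is invalid.

No — vertex 2 appears in no bag.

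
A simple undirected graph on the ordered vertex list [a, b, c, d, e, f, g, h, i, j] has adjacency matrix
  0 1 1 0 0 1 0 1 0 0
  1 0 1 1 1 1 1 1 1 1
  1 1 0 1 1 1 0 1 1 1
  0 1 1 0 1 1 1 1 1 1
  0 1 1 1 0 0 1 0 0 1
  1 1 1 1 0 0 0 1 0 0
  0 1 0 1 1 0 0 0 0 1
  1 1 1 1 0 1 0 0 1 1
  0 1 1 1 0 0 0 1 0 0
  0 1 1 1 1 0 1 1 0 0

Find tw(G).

A width-4 tree decomposition is:
Bags: B1 = {b, c, d, h, j}  B2 = {b, c, d, f, h}  B3 = {b, c, d, e, j}  B4 = {b, d, e, g, j}  B5 = {a, b, c, f, h}  B6 = {b, c, d, h, i}
Tree: B1–B2, B1–B3, B3–B4, B2–B5, B2–B6
Every bag has size at most 5, so the width is 5 − 1 = 4 and tw(G) ≤ 4. For the lower bound, the 5 vertices {b, d, e, g, j} are pairwise adjacent, and any tree decomposition puts a clique entirely inside one bag — forcing width ≥ 4. Therefore the treewidth is 4.

4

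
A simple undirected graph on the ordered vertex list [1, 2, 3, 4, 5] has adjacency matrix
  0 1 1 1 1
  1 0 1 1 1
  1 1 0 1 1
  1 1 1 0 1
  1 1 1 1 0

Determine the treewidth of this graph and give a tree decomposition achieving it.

A single bag containing all 5 vertices is trivially a valid decomposition of width 4. On the other hand G contains the 5-clique {1, 2, 3, 4, 5}. A clique must lie in a single bag of any decomposition, so no decomposition can have width below 4. The upper and lower bounds meet at 4, so that is the treewidth.

Treewidth 4.
One such decomposition:
Bags: B1 = {1, 2, 3, 4, 5}
Tree: (single bag)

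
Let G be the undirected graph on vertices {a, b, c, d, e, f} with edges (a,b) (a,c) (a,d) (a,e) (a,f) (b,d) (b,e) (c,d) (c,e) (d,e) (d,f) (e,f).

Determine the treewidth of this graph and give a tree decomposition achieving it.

Treewidth 3.
One such decomposition:
Bags: B1 = {a, b, d, e}  B2 = {a, c, d, e}  B3 = {a, d, e, f}
Tree: B1–B2, B2–B3

The largest bag has 4 vertices, giving width 3; this decomposition certifies tw(G) ≤ 3. On the other hand G contains the 4-clique {a, c, d, e}. A clique must lie in a single bag of any decomposition, so no decomposition can have width below 3. Combining the bounds, tw(G) = 3.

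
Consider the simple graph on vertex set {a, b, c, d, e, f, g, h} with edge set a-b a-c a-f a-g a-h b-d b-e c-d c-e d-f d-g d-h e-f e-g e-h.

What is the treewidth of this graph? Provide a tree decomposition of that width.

Treewidth 3.
One such decomposition:
Bags: B1 = {a, d, e, h}  B2 = {a, d, e, f}  B3 = {a, d, e, g}  B4 = {a, c, d, e}  B5 = {a, b, d, e}
Tree: B1–B2, B2–B3, B3–B4, B4–B5

Each bag holds 4 vertices, so the decomposition has width 3, which upper-bounds the treewidth. For the lower bound: the 4 vertex sets {d,h}, {e,f}, {a}, {g} are disjoint, each induces a connected subgraph, and every pair is joined by at least one edge of G. Contracting each set to a single vertex therefore yields K_{4} as a minor, and since treewidth is minor-monotone, tw(G) ≥ tw(K_{4}) = 3. Hence tw(G) = 3 exactly.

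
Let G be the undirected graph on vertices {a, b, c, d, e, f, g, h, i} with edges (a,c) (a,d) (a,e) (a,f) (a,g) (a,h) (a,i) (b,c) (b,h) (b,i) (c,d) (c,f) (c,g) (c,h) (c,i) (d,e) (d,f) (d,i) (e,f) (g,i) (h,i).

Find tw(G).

3

A width-3 tree decomposition is:
Bags: B1 = {a, c, d, i}  B2 = {a, c, h, i}  B3 = {a, c, d, f}  B4 = {a, d, e, f}  B5 = {b, c, h, i}  B6 = {a, c, g, i}
Tree: B1–B2, B1–B3, B3–B4, B2–B5, B1–B6
The largest bag has 4 vertices, giving width 3; this decomposition certifies tw(G) ≤ 3. For the lower bound, the 4 vertices {a, d, e, f} are pairwise adjacent, and any tree decomposition puts a clique entirely inside one bag — forcing width ≥ 3. The upper and lower bounds meet at 3, so that is the treewidth.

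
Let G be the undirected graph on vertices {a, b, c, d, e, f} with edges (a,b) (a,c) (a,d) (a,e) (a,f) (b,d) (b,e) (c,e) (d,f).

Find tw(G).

A width-2 tree decomposition is:
Bags: B1 = {a, b, e}  B2 = {a, c, e}  B3 = {a, b, d}  B4 = {a, d, f}
Tree: B1–B2, B1–B3, B3–B4
The largest bag has 3 vertices, giving width 2; this decomposition certifies tw(G) ≤ 2. On the other hand G contains the 3-clique {a, d, f}. A clique must lie in a single bag of any decomposition, so no decomposition can have width below 2. Therefore the treewidth is 2.

2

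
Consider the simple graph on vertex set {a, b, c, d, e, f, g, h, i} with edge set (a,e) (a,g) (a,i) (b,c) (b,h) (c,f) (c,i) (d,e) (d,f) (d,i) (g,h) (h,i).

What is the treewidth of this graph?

3

A width-3 tree decomposition is:
Bags: B1 = {a, d, e, g}  B2 = {a, d, g, i}  B3 = {d, g, h, i}  B4 = {d, f, h, i}  B5 = {c, f, h, i}  B6 = {b, c, f, h}
Tree: B1–B2, B2–B3, B3–B4, B4–B5, B5–B6
Every bag has size at most 4, so the width is 4 − 1 = 3 and tw(G) ≤ 3. For the lower bound: the 4 vertex sets {a,e,g}, {d}, {i}, {b,c,f,h} are disjoint, each induces a connected subgraph, and every pair is joined by at least one edge of G. Contracting each set to a single vertex therefore yields K_{4} as a minor, and since treewidth is minor-monotone, tw(G) ≥ tw(K_{4}) = 3. Hence tw(G) = 3 exactly.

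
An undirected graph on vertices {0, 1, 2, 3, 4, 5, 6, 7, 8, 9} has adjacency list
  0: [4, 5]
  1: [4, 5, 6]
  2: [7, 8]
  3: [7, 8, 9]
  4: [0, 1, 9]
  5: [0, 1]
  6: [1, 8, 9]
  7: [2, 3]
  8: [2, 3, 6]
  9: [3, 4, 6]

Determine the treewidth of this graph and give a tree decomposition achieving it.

Treewidth 2.
One such decomposition:
Bags: B1 = {0, 1, 5}  B2 = {0, 1, 4}  B3 = {1, 4, 6}  B4 = {4, 6, 9}  B5 = {6, 8, 9}  B6 = {3, 8, 9}  B7 = {2, 3, 8}  B8 = {2, 3, 7}
Tree: B1–B2, B2–B3, B3–B4, B4–B5, B5–B6, B6–B7, B7–B8

Every bag has size at most 3, so the width is 3 − 1 = 2 and tw(G) ≤ 2. The edges 5–0–4–1–5 form a cycle, so G is not a tree and its treewidth is at least 2. Combining the bounds, tw(G) = 2.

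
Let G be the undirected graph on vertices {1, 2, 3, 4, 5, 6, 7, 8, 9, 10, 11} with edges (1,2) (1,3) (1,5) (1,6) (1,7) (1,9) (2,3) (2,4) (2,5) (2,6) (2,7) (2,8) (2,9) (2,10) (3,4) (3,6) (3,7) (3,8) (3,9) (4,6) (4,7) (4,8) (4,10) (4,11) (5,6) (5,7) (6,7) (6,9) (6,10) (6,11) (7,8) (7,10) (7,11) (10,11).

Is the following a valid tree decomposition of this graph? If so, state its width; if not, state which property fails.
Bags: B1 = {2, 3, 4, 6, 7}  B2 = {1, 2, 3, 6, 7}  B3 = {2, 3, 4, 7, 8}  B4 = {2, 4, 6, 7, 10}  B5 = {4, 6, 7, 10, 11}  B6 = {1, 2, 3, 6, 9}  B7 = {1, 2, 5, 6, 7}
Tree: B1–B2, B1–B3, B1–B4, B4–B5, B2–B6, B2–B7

Vertex coverage: the bags together contain {1, 2, 3, 4, 5, 6, 7, 8, 9, 10, 11}, the full vertex set. Edge coverage: each edge of G has both endpoints in at least one bag. Running intersection: for every vertex, the bags containing it form a connected subtree. All three properties hold, so this is a valid tree decomposition of width max|bag| − 1 = 4, and hence tw(G) ≤ 4.

Yes; width 4.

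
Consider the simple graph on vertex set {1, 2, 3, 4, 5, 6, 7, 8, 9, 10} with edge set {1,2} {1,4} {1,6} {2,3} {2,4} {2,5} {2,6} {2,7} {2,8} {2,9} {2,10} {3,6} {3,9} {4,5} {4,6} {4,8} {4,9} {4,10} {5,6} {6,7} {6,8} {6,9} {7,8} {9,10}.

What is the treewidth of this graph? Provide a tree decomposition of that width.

Treewidth 3.
One such decomposition:
Bags: B1 = {1, 2, 4, 6}  B2 = {2, 4, 6, 9}  B3 = {2, 4, 9, 10}  B4 = {2, 4, 5, 6}  B5 = {2, 3, 6, 9}  B6 = {2, 4, 6, 8}  B7 = {2, 6, 7, 8}
Tree: B1–B2, B2–B3, B2–B4, B2–B5, B4–B6, B6–B7

The largest bag has 4 vertices, giving width 3; this decomposition certifies tw(G) ≤ 3. On the other hand G contains the 4-clique {2, 4, 9, 10}. A clique must lie in a single bag of any decomposition, so no decomposition can have width below 3. Therefore the treewidth is 3.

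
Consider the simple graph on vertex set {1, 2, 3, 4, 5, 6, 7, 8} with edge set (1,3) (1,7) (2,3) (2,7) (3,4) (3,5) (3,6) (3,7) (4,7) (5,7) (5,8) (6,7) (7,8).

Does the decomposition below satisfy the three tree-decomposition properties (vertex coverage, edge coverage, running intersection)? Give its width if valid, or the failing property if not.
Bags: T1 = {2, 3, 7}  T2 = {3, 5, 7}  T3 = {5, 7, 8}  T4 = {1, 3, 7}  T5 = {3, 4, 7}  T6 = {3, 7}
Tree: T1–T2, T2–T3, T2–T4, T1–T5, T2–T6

A tree decomposition must satisfy three properties: every vertex lies in some bag; for every edge, both endpoints lie together in some bag; and for every vertex, the bags containing it form a connected subtree. Here vertex 6 appears in no bag, so the decomposition is invalid.

No — vertex 6 appears in no bag.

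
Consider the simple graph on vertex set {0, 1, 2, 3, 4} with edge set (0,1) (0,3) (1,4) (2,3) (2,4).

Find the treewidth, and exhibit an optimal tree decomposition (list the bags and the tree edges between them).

Treewidth 2.
One such decomposition:
Bags: B1 = {0, 2, 3}  B2 = {0, 2, 4}  B3 = {0, 1, 4}
Tree: B1–B2, B2–B3

Every bag has size at most 3, so the width is 3 − 1 = 2 and tw(G) ≤ 2. Since 0–3–2–4–1–0 is a cycle in G, G is not acyclic. Forests are exactly the graphs of treewidth ≤ 1, so tw(G) ≥ 2. Therefore the treewidth is 2.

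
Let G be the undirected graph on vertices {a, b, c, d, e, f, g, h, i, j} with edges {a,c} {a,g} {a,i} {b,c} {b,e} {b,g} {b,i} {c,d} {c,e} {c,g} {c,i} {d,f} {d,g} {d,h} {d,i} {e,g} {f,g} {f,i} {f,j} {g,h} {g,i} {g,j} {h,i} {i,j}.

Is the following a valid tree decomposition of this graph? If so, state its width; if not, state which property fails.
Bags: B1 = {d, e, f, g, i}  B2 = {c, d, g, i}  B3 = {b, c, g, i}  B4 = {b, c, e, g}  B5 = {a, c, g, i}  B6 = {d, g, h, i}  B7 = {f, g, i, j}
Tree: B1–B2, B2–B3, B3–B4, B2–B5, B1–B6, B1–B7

A tree decomposition must satisfy three properties: every vertex lies in some bag; for every edge, both endpoints lie together in some bag; and for every vertex, the bags containing it form a connected subtree. Here bags containing vertex e are not connected in the tree, so the decomposition is invalid.

No — bags containing vertex e are not connected in the tree.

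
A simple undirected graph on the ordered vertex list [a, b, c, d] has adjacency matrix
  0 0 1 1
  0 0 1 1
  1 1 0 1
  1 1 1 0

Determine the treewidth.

A width-2 tree decomposition is:
Bags: B1 = {b, c, d}  B2 = {a, c, d}
Tree: B1–B2
The largest bag has 3 vertices, giving width 2; this decomposition certifies tw(G) ≤ 2. Conversely, {a, c, d} is a clique of size 3, and the vertices of any clique must share a bag in every tree decomposition; so some bag has ≥ 3 vertices and tw(G) ≥ 2. Therefore the treewidth is 2.

2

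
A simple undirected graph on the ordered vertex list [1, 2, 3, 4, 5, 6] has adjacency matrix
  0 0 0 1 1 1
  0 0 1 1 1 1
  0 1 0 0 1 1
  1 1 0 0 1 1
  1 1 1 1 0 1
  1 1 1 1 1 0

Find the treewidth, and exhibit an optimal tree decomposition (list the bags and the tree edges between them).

Treewidth 3.
One optimal decomposition is:
Bags: B1 = {2, 4, 5, 6}  B2 = {2, 3, 5, 6}  B3 = {1, 4, 5, 6}
Tree: B1–B2, B1–B3

The largest bag has 4 vertices, giving width 3; this decomposition certifies tw(G) ≤ 3. Conversely, {1, 4, 5, 6} is a clique of size 4, and the vertices of any clique must share a bag in every tree decomposition; so some bag has ≥ 4 vertices and tw(G) ≥ 3. Combining the bounds, tw(G) = 3.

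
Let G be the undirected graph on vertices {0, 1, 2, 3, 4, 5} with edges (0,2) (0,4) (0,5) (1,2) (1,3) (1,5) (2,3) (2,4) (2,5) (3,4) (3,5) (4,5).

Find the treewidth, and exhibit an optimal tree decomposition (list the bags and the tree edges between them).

The largest bag has 4 vertices, giving width 3; this decomposition certifies tw(G) ≤ 3. Conversely, {0, 2, 4, 5} is a clique of size 4, and the vertices of any clique must share a bag in every tree decomposition; so some bag has ≥ 4 vertices and tw(G) ≥ 3. Combining the bounds, tw(G) = 3.

Treewidth 3.
Bags: B1 = {2, 3, 4, 5}  B2 = {0, 2, 4, 5}  B3 = {1, 2, 3, 5}
Tree: B1–B2, B1–B3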